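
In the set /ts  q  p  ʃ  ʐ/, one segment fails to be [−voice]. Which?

ʐ

/ʐ/ is the voiced retroflex fricative, which is [+voice]; the rest — /ʃ, q, ts, p/ — are [−voice].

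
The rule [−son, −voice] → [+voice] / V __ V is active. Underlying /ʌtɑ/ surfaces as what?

The only segment in the rule's environment that also matches [−son, −voice] is /t/. Applying [+voice] turns the voiceless alveolar stop into /d/ (voiced alveolar stop), giving [ʌdɑ].

[ʌdɑ]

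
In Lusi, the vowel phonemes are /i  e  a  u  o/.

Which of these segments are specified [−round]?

i, e, a

The feature [round] marks segments produced with lip rounding. In this inventory /i, e, a/ lack that property, so they are [−round]; /u, o/ are [+round].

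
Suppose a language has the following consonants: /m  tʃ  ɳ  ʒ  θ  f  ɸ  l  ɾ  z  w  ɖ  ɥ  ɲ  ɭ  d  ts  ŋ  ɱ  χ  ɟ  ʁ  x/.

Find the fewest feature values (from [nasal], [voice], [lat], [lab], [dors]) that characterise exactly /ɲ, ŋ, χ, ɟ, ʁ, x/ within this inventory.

[-lab, +dors]

The class [-labial], [+dorsal] has exactly /ɲ, ŋ, χ, ɟ, ʁ, x/ as its extension in this inventory. No smaller conjunction from the listed features achieves this: [+dorsal] alone would also admit /w, ɥ/; [-labial] alone would also admit /tʃ, ɳ, ʒ, θ, …/; and checking the remaining single features turns up none with this extension.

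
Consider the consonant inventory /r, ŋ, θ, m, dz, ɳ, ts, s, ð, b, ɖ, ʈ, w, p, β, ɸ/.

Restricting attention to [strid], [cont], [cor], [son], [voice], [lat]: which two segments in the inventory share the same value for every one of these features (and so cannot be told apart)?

ŋ, m

/ŋ/ (velar nasal) and /m/ (bilabial nasal) are both [-strident], [-continuant], [-coronal], [+sonorant], [+voice], [-lateral], so none of the listed features separates them. (They do differ in [labial] and [dorsal], which are not among the given features.) Every other pair in the inventory differs on at least one listed feature.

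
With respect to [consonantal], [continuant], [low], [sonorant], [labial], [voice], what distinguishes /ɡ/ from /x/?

The two segments share [+consonantal], [−low], [−sonorant], [−labial]. The only features from the list on which they differ: /ɡ/ is [+voice] while /x/ is [−voice]; /ɡ/ is [−continuant] while /x/ is [+continuant].

[voice], [continuant]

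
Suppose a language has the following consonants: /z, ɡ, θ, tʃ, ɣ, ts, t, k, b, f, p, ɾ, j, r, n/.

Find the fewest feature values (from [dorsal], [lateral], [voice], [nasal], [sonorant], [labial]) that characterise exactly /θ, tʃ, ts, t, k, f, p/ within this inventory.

[-voice]

/θ, tʃ, ts, t, k, f, p/ are exactly the [-voice] segments in the inventory, so a single feature suffices.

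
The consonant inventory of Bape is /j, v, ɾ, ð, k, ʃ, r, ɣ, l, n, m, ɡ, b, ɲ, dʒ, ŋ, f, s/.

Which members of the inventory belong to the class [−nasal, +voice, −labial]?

j, ɾ, ð, r, ɣ, l, ɡ, dʒ

First, the [−nasal] segments are /j, v, ɾ, ð, k, ʃ, r, ɣ, l, ɡ, b, dʒ, f, s/.
Within that set, [+voice] gives /j, v, ɾ, ð, r, ɣ, l, ɡ, b, dʒ/.
Within that set, [−labial] leaves /j, ɾ, ð, r, ɣ, l, ɡ, dʒ/.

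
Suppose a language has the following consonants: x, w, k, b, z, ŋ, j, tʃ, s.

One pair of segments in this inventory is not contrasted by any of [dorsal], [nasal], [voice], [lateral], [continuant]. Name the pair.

/j/ (palatal glide) and /w/ (labial-velar glide) are both [+dorsal], [-nasal], [+voice], [-lateral], [+continuant], so none of the listed features separates them. (They do differ in [labial], [round] and [back], which are not among the given features.) Every other pair in the inventory differs on at least one listed feature.

j, w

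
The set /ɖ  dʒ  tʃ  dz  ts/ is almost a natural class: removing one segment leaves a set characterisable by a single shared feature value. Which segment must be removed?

ɖ

[delayed release] (equivalently [strident]) groups all but one: /ts, dz, dʒ, tʃ/ share [+delayed release] while /ɖ/ (voiced retroflex stop) alone is [-delayed release]. Removing any other segment would not leave a single-feature class that excludes it.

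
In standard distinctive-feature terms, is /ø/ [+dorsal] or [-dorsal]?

As the mid front rounded tense vowel, /ø/ is [+dorsal].

[+dorsal]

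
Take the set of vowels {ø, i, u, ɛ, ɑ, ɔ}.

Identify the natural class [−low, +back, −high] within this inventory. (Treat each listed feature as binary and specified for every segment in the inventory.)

ɔ

The [−low] segments are /ø, i, u, ɛ, ɔ/.
Among these, [+back] gives /u, ɔ/.
Within that set, [−high] leaves /ɔ/.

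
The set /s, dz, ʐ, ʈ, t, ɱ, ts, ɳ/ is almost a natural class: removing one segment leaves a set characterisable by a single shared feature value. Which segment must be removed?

The remaining segments after removing /ɱ/ share [+coronal]; /ɱ/ (labiodental nasal) is [−coronal]. For every other candidate removal, the leftover set fails to share any single feature value that the removed segment lacks.

ɱ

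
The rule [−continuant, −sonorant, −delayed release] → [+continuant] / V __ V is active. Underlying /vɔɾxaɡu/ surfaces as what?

[vɔɾxaɣu]

The only segment in the rule's environment that also matches [−continuant, −sonorant, −delayed release] is /ɡ/. Applying [+continuant] turns the voiced velar stop into /ɣ/ (voiced velar fricative), giving [vɔɾxaɣu].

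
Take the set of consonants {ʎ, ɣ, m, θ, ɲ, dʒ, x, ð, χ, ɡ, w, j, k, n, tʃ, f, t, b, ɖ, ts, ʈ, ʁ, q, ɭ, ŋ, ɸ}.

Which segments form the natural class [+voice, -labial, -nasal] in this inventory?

Eliminate segments failing any feature: /m, w, b/ are [+labial]; /θ, x, χ, k, tʃ, f, t, ts, ʈ, q, ɸ/ are [-voice]; /ɲ, n, ŋ/ are [+nasal]. The remaining /ʎ, ɣ, dʒ, ð, ɡ, j, ɖ, ʁ, ɭ/ satisfy [+voice], [-labial], [-nasal].

ʎ, ɣ, dʒ, ð, ɡ, j, ɖ, ʁ, ɭ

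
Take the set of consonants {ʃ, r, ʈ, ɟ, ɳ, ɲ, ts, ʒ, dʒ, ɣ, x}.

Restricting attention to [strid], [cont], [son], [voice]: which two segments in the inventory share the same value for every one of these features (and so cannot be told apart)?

Both /ɳ/ and /ɲ/ are [-strident], [-continuant], [+sonorant], [+voice]. Since the list omits [dorsal] — which does distinguish the retroflex nasal from the palatal nasal — this pair collapses; all other pairs remain distinct.

ɳ, ɲ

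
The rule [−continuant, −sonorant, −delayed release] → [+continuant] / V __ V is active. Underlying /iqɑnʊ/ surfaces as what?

[iχɑnʊ]

The only segment in the rule's environment that also matches [−continuant, −sonorant, −delayed release] is /q/. Applying [+continuant] turns the voiceless uvular stop into /χ/ (voiceless uvular fricative), giving [iχɑnʊ].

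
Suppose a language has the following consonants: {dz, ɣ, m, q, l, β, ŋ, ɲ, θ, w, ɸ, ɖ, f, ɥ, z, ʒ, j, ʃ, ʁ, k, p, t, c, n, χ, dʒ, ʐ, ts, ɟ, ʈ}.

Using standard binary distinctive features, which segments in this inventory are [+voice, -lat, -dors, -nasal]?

Checking each segment against [+voice], [-lateral], [-dorsal], [-nasal]: /dz/ (voiced alveolar affricate), /β/ (voiced bilabial fricative), /ɖ/ (voiced retroflex stop), /z/ (voiced alveolar fricative), /ʒ/ (voiced postalveolar fricative), /dʒ/ (voiced postalveolar affricate), among others, satisfy every feature; every other segment in the inventory fails at least one.

dz, β, ɖ, z, ʒ, dʒ, ʐ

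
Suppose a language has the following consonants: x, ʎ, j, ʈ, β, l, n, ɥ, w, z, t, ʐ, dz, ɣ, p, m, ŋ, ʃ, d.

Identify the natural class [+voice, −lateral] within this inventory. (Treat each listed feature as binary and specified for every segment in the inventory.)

j, β, n, ɥ, w, z, ʐ, dz, ɣ, m, ŋ, d

First, the [+voice] segments are /ʎ, j, β, l, n, ɥ, w, z, ʐ, dz, ɣ, m, ŋ, d/.
Within that set, [−lateral] leaves /j, β, n, ɥ, w, z, ʐ, dz, ɣ, m, ŋ, d/.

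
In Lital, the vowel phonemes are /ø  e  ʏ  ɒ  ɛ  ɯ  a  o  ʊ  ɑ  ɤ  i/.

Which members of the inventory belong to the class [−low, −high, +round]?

First, the [−low] segments are /ø, e, ʏ, ɛ, ɯ, o, ʊ, ɤ, i/.
Then [−high] gives /ø, e, ɛ, o, ɤ/.
Within that set, [+round] leaves /ø, o/.

ø, o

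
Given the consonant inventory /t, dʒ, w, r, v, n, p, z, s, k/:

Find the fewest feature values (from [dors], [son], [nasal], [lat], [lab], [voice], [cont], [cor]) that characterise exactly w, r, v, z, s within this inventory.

Every target segment is [+continuant] and no other inventory member is, so one feature is enough.

[+cont]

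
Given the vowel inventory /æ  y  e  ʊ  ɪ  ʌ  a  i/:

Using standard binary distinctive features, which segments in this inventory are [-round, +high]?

ɪ, i

Checking each segment against [-round], [+high]: /ɪ/ (high front unrounded lax vowel), /i/ (high front unrounded tense vowel) satisfy every feature; every other segment in the inventory fails at least one.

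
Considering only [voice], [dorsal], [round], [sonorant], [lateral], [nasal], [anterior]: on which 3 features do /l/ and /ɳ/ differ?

[nasal], [lateral], [anterior]

/l/ is the alveolar lateral approximant and /ɳ/ is the retroflex nasal. Both are [+voice], [−dorsal], [−round], [+sonorant]. /l/ is [−nasal] while /ɳ/ is [+nasal]; /l/ is [+lateral] while /ɳ/ is [−lateral]; /l/ is [+anterior] while /ɳ/ is [−anterior], so the distinguishing features are [nasal], [lateral], [anterior].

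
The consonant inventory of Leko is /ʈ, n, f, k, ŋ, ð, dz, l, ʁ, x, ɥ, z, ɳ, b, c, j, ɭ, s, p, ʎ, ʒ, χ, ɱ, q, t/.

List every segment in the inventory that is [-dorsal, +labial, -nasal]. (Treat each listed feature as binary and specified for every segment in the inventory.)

f, b, p

Eliminate segments failing any feature: /ʈ, n, ð, dz, l, z, ɳ, ɭ, s, ʒ, t/ are [-labial]; /k, ŋ, ʁ, x, ɥ, c, j, ʎ, χ, q/ are [+dorsal]; /ɱ/ is [+nasal]. The remaining /f, b, p/ satisfy [-dorsal], [+labial], [-nasal].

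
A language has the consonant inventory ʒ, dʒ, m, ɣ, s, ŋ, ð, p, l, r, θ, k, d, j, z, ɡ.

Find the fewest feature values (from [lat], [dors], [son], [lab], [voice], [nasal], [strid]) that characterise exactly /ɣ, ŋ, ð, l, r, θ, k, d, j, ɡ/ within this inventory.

[-strid, -lab]

/ɣ, ŋ, ð, l, r, θ, k, d, j, ɡ/ are all [-strident], [-labial], and no other segment in the inventory matches both values. Dropping any one of them over-generates: [-labial] alone would also admit /ʒ, dʒ, s, z/; [-strident] alone would also admit /m, p/. No other single listed feature picks out exactly this set either, so fewer than two features will not do.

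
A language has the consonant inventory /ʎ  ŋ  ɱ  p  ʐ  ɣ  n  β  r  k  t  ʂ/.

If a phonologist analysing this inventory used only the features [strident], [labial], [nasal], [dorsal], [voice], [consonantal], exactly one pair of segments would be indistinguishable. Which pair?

ʎ, ɣ

Both /ʎ/ and /ɣ/ are [−strident], [−labial], [−nasal], [+dorsal], [+voice], [+consonantal]. Since the list omits [sonorant], [lateral] and [back] — which do distinguish the palatal lateral approximant from the voiced velar fricative — this pair collapses; all other pairs remain distinct.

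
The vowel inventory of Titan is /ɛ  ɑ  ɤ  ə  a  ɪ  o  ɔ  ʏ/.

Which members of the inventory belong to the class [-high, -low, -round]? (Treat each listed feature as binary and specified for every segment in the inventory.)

ɛ, ɤ, ə

Checking each segment against [-high], [-low], [-round]: /ɛ/ (mid front unrounded lax vowel), /ɤ/ (mid back unrounded tense vowel), /ə/ (mid central vowel (schwa)) satisfy every feature; every other segment in the inventory fails at least one.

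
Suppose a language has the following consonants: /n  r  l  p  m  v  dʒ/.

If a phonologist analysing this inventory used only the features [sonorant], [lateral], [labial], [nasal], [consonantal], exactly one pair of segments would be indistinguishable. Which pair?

p, v

/p/ (voiceless bilabial stop) and /v/ (voiced labiodental fricative) are both [-sonorant], [-lateral], [+labial], [-nasal], [+consonantal], so none of the listed features separates them. (They do differ in [voice] and [continuant], which are not among the given features.) Every other pair in the inventory differs on at least one listed feature.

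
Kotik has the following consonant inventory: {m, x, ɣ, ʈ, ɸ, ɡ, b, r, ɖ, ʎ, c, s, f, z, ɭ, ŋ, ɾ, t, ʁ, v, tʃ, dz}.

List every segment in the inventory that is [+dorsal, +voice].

Eliminate segments failing any feature: /m, ʈ, ɸ, b, r, ɖ, s, f, z, ɭ, ɾ, t, v, tʃ, dz/ are [-dorsal]; /x, c/ are [-voice]. The remaining /ɣ, ɡ, ʎ, ŋ, ʁ/ satisfy [+dorsal], [+voice].

ɣ, ɡ, ʎ, ŋ, ʁ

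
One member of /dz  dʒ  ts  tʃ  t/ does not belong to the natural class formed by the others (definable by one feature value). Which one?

/ts, tʃ, dz, dʒ/ are all [+delayed release], but /t/ (voiceless alveolar stop) is [-delayed release]. No other single segment can be removed to leave a set sharing one feature value that the removed segment lacks, so /t/ is the odd one out.

t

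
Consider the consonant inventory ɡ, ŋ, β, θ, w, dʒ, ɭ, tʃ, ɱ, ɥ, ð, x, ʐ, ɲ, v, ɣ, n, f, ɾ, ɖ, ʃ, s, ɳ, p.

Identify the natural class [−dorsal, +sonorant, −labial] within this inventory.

Among the inventory, the [−dorsal] segments are /β, θ, dʒ, ɭ, tʃ, ɱ, ð, ʐ, v, n, f, ɾ, ɖ, ʃ, s, ɳ, p/.
Within that set, [+sonorant] gives /ɭ, ɱ, n, ɾ, ɳ/.
Among these, [−labial] leaves /ɭ, n, ɾ, ɳ/.

ɭ, n, ɾ, ɳ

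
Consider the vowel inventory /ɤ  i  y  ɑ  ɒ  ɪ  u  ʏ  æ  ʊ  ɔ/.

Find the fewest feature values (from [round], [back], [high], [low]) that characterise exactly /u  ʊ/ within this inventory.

[+high, +back]

Every target segment is [+high], [+back]; each remaining inventory member fails at least one of these. Each conjunct is needed — [+back] alone would also admit /ɤ, ɑ, ɒ, ɔ/; [+high] alone would also admit /i, y, ɪ, ʏ/ — and no other single listed feature has exactly this extension, so two is the minimum.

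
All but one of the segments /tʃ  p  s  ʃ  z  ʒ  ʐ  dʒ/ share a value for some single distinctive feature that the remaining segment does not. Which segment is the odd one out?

The remaining segments after removing /p/ share [+strident]; /p/ (voiceless bilabial stop) is [−strident]. For every other candidate removal, the leftover set fails to share any single feature value that the removed segment lacks.

p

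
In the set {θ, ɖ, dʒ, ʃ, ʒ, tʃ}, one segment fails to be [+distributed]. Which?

ɖ

/dʒ, tʃ, θ, ʒ, ʃ/ are all [+distributed]; /ɖ/ (voiced retroflex stop) is [−distributed].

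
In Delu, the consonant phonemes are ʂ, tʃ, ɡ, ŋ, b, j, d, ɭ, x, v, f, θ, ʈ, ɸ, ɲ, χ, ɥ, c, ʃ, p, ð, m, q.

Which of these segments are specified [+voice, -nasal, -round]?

Checking each segment against [+voice], [-nasal], [-round]: /ɡ/ (voiced velar stop), /b/ (voiced bilabial stop), /j/ (palatal glide), /d/ (voiced alveolar stop), /ɭ/ (retroflex lateral approximant), /v/ (voiced labiodental fricative), among others, satisfy every feature; every other segment in the inventory fails at least one.

ɡ, b, j, d, ɭ, v, ð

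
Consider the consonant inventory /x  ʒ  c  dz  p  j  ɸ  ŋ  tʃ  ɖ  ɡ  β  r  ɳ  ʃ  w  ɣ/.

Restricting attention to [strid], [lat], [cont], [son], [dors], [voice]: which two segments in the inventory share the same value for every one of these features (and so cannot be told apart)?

j, w

/j/ (palatal glide) and /w/ (labial-velar glide) are both [-strident], [-lateral], [+continuant], [+sonorant], [+dorsal], [+voice], so none of the listed features separates them. (They do differ in [labial], [round] and [back], which are not among the given features.) Every other pair in the inventory differs on at least one listed feature.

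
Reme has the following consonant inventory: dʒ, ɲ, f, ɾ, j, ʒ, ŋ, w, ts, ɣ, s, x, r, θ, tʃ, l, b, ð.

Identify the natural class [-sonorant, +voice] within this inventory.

dʒ, ʒ, ɣ, b, ð

Eliminate segments failing any feature: /ɲ, ɾ, j, ŋ, w, r, l/ are [+sonorant]; /f, ts, s, x, θ, tʃ/ are [-voice]. The remaining /dʒ, ʒ, ɣ, b, ð/ satisfy [-sonorant], [+voice].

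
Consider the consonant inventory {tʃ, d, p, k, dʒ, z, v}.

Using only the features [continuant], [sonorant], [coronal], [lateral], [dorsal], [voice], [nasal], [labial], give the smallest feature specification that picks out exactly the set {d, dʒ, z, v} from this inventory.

[+voice]

The target set is precisely the extension of [+voice] in this inventory.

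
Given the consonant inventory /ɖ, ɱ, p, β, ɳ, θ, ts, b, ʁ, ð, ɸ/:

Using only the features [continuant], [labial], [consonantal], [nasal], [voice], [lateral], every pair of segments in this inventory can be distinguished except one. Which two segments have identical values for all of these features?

ʁ, ð

On the given features, /ʁ/ and /ð/ have an identical profile: [+continuant], [−labial], [+consonantal], [−nasal], [+voice], [−lateral]. No other two segments in the inventory coincide on all 6 features. (They do differ in [coronal] and [dorsal], which are not among the given features.)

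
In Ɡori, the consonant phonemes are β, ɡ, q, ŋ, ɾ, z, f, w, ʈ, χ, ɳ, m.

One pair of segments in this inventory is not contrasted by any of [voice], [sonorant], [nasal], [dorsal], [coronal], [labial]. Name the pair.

Both /q/ and /χ/ are [−voice], [−sonorant], [−nasal], [+dorsal], [−coronal], [−labial]. Since the list omits [continuant] — which does distinguish the voiceless uvular stop from the voiceless uvular fricative — this pair collapses; all other pairs remain distinct.

q, χ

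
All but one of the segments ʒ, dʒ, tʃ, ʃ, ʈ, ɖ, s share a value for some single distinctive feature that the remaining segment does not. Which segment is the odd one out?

s

[anterior] groups all but one: /ɖ, ʒ, tʃ, ʃ, ʈ, dʒ/ share [−anterior] while /s/ (voiceless alveolar fricative) alone is [+anterior]. Removing any other segment would not leave a single-feature class that excludes it.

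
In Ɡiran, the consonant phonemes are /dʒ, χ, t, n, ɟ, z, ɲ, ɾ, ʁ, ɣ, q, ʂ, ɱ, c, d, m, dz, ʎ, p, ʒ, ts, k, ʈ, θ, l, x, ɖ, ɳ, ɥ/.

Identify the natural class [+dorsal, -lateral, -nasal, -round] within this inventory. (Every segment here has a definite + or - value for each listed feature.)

χ, ɟ, ʁ, ɣ, q, c, k, x

Among the inventory, the [+dorsal] segments are /χ, ɟ, ɲ, ʁ, ɣ, q, c, ʎ, k, x, ɥ/.
Then [-lateral] gives /χ, ɟ, ɲ, ʁ, ɣ, q, c, k, x, ɥ/.
Of those, [-nasal] gives /χ, ɟ, ʁ, ɣ, q, c, k, x, ɥ/.
Then [-round] leaves /χ, ɟ, ʁ, ɣ, q, c, k, x/.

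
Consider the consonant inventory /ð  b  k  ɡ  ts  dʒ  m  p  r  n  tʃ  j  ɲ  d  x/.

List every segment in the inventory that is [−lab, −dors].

ð, ts, dʒ, r, n, tʃ, d

Among the inventory, the [−labial] segments are /ð, k, ɡ, ts, dʒ, r, n, tʃ, j, ɲ, d, x/.
Among these, [−dorsal] leaves /ð, ts, dʒ, r, n, tʃ, d/.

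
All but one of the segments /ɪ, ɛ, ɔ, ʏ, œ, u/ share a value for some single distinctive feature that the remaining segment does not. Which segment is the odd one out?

[tense] groups all but one: /ɪ, œ, ɔ, ʏ, ɛ/ share [−tense] while /u/ (high back rounded tense vowel) alone is [+tense]. Removing any other segment would not leave a single-feature class that excludes it.

u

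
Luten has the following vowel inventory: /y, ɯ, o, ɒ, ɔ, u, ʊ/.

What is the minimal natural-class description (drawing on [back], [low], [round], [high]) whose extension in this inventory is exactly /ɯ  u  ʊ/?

[+high, +back]

The class [+high], [+back] has exactly /ɯ, u, ʊ/ as its extension in this inventory. No smaller conjunction from the listed features achieves this: [+back] alone would also admit /o, ɒ, ɔ/; [+high] alone would also admit /y/; and checking the remaining single features turns up none with this extension.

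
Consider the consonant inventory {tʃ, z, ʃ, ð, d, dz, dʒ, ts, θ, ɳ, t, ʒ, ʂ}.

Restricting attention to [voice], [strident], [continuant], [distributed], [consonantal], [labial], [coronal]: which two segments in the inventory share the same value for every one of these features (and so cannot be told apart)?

/d/ (voiced alveolar stop) and /ɳ/ (retroflex nasal) are both [+voice], [−strident], [−continuant], [−distributed], [+consonantal], [−labial], [+coronal], so none of the listed features separates them. (They do differ in [sonorant], [nasal] and [anterior], which are not among the given features.) Every other pair in the inventory differs on at least one listed feature.

d, ɳ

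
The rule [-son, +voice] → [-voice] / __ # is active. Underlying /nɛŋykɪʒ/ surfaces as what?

[nɛŋykɪʃ]

Only the final segment /ʒ/ is both word-final and matches the structural description. It is a voiced postalveolar fricative, so [-son, +voice] holds; changing it to [-voice] with all other features held fixed yields /ʃ/ (voiceless postalveolar fricative). No other segment meets both the structural description and the environment, so the output is [nɛŋykɪʃ].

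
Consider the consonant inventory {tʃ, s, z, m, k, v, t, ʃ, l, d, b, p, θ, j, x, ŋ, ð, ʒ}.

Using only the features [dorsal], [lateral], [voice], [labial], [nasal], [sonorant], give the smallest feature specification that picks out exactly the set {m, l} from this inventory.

[+sonorant, −dorsal]

The class [+sonorant], [−dorsal] has exactly /m, l/ as its extension in this inventory. No smaller conjunction from the listed features achieves this: [−dorsal] alone would also admit /tʃ, s, z, v, …/; [+sonorant] alone would also admit /j, ŋ/; and checking the remaining single features turns up none with this extension.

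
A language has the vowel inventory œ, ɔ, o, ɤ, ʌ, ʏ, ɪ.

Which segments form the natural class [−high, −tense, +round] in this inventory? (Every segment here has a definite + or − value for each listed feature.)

œ, ɔ

Eliminate segments failing any feature: /o, ɤ/ are [+tense]; /ʌ/ is [−round]; /ʏ, ɪ/ are [+high]. The remaining /œ, ɔ/ satisfy [−high], [−tense], [+round].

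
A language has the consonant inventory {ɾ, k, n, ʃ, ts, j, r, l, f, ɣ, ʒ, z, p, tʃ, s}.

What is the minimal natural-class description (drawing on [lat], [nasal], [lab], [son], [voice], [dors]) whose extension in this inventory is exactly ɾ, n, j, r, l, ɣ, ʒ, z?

The target set is precisely the extension of [+voice] in this inventory.

[+voice]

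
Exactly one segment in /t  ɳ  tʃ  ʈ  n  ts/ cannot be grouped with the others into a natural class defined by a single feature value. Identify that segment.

The remaining segments after removing /tʃ/ share [-distributed]; /tʃ/ (voiceless postalveolar affricate) is [+distributed]. For every other candidate removal, the leftover set fails to share any single feature value that the removed segment lacks.

tʃ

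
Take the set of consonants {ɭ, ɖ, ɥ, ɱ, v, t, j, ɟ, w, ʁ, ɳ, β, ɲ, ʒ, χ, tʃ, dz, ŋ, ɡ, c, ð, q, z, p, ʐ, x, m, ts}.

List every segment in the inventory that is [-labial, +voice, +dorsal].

j, ɟ, ʁ, ɲ, ŋ, ɡ

The [-labial] segments are /ɭ, ɖ, t, j, ɟ, ʁ, ɳ, ɲ, ʒ, χ, tʃ, dz, ŋ, ɡ, c, ð, q, z, ʐ, x, ts/.
Then [+voice] gives /ɭ, ɖ, j, ɟ, ʁ, ɳ, ɲ, ʒ, dz, ŋ, ɡ, ð, z, ʐ/.
Intersecting with [+dorsal] leaves /j, ɟ, ʁ, ɲ, ŋ, ɡ/.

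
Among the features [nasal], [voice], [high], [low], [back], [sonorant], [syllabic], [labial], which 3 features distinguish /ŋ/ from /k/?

[sonorant], [voice], [nasal]

The two segments share [+high], [−low], [+back], [−syllabic], [−labial]. The only features from the list on which they differ: /ŋ/ is [+sonorant] while /k/ is [−sonorant]; /ŋ/ is [+voice] while /k/ is [−voice]; /ŋ/ is [+nasal] while /k/ is [−nasal].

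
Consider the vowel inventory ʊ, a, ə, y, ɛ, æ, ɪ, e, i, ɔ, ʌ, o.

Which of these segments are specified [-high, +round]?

ɔ, o

Among the inventory, the [-high] segments are /a, ə, ɛ, æ, e, ɔ, ʌ, o/.
Within that set, [+round] leaves /ɔ, o/.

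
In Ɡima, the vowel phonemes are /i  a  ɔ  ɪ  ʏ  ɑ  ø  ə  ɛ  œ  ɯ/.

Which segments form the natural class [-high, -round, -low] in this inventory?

Among the inventory, the [-high] segments are /a, ɔ, ɑ, ø, ə, ɛ, œ/.
Among these, [-round] gives /a, ɑ, ə, ɛ/.
Intersecting with [-low] leaves /ə, ɛ/.

ə, ɛ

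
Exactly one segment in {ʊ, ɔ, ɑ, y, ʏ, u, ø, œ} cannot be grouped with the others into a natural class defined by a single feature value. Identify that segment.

The remaining segments after removing /ɑ/ share [+round]; /ɑ/ (low back unrounded vowel) is [−round]. For every other candidate removal, the leftover set fails to share any single feature value that the removed segment lacks.

ɑ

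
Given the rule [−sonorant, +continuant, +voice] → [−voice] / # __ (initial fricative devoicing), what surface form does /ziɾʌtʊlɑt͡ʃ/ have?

The only segment in the rule's environment that also matches [−sonorant, +continuant, +voice] is /z/. Applying [−voice] turns the voiced alveolar fricative into /s/ (voiceless alveolar fricative), giving [siɾʌtʊlɑt͡ʃ].

[siɾʌtʊlɑt͡ʃ]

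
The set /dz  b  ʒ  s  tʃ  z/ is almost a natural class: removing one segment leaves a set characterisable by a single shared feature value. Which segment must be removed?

The remaining segments after removing /b/ share [+strident]; /b/ (voiced bilabial stop) is [-strident]. For every other candidate removal, the leftover set fails to share any single feature value that the removed segment lacks.

b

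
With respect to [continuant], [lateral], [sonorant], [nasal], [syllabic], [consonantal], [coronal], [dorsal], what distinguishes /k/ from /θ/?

/k/ is the voiceless velar stop and /θ/ is the voiceless dental fricative. Both are [−lateral], [−sonorant], [−nasal], [−syllabic], [+consonantal]. /k/ is [−continuant] while /θ/ is [+continuant]; /k/ is [−coronal] while /θ/ is [+coronal]; /k/ is [+dorsal] while /θ/ is [−dorsal], so the distinguishing features are [continuant], [coronal], [dorsal].

[continuant], [coronal], [dorsal]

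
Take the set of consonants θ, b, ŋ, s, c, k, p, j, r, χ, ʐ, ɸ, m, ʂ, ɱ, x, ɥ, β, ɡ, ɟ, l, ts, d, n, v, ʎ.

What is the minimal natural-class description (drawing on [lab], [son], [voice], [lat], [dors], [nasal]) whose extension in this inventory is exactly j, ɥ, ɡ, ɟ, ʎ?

[+voice, −nasal, +dors]

/j, ɥ, ɡ, ɟ, ʎ/ are all [+voice], [−nasal], [+dorsal], and no other segment in the inventory matches all three values. Dropping any one of them over-generates: [−nasal, +dorsal] alone would also admit /c, k, χ, x/; [+voice, +dorsal] alone would also admit /ŋ/; [+voice, −nasal] alone would also admit /b, r, ʐ, β, …/. No other combination of two listed features picks out exactly this set either, so fewer than three features will not do.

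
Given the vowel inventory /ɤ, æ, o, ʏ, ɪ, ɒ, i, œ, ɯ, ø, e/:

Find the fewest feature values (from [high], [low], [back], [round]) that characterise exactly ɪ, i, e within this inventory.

Every target segment is [−low], [−back], [−round]; each remaining inventory member fails at least one of these. Each conjunct is needed — [−back, −round] alone would also admit /æ/; [−low, −round] alone would also admit /ɤ, ɯ/; [−low, −back] alone would also admit /ʏ, œ, ø/ — and no other combination of two listed features has exactly this extension, so three is the minimum.

[−low, −back, −round]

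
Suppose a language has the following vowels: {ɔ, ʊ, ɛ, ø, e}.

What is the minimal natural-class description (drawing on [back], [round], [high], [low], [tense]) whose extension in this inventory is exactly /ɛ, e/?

[-round]

The target set is precisely the extension of [-round] in this inventory.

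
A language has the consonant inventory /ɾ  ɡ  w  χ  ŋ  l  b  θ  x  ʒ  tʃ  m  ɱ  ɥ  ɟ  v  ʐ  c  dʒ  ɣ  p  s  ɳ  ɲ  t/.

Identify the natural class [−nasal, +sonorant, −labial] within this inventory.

Eliminate segments failing any feature: /ɡ, χ, b, θ, x, ʒ, tʃ, ɟ, v, ʐ, c, dʒ, ɣ, p, s, t/ are [−sonorant]; /w, ɥ/ are [+labial]; /ŋ, m, ɱ, ɳ, ɲ/ are [+nasal]. The remaining /ɾ, l/ satisfy [−nasal], [+sonorant], [−labial].

ɾ, l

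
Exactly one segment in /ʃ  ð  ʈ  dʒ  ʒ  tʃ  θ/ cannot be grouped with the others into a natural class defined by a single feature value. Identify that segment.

/ð, tʃ, dʒ, θ, ʒ, ʃ/ are all [+distributed], but /ʈ/ (voiceless retroflex stop) is [−distributed]. No other single segment can be removed to leave a set sharing one feature value that the removed segment lacks, so /ʈ/ is the odd one out.

ʈ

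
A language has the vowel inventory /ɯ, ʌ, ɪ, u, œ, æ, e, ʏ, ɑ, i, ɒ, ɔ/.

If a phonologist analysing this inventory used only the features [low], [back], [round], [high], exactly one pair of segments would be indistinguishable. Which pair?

On the given features, /i/ and /ɪ/ have an identical profile: [−low], [−back], [−round], [+high]. No other two segments in the inventory coincide on all 4 features. (They do differ in [tense], which is not among the given features.)

i, ɪ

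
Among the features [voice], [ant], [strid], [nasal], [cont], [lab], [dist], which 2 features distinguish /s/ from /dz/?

[voice], [continuant]

/s/ (voiceless alveolar fricative) and /dz/ (voiced alveolar affricate) agree on [+anterior], [+strident], [-nasal], [-labial], [-distributed]. They differ on [voice] (/s/ [-], /dz/ [+]), [continuant] (/s/ [+], /dz/ [-]).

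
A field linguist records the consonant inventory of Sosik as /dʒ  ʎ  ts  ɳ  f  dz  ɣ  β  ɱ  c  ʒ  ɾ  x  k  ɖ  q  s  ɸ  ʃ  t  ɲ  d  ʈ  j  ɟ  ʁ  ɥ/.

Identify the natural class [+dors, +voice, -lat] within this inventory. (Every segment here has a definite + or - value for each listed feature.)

ɣ, ɲ, j, ɟ, ʁ, ɥ

Among the inventory, the [+dorsal] segments are /ʎ, ɣ, c, x, k, q, ɲ, j, ɟ, ʁ, ɥ/.
Within that set, [+voice] gives /ʎ, ɣ, ɲ, j, ɟ, ʁ, ɥ/.
Among these, [-lateral] leaves /ɣ, ɲ, j, ɟ, ʁ, ɥ/.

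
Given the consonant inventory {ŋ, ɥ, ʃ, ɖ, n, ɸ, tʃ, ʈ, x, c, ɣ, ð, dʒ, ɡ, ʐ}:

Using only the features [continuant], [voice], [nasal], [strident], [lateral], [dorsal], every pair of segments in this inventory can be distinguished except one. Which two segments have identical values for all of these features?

ɥ, ɣ

On the given features, /ɥ/ and /ɣ/ have an identical profile: [+continuant], [+voice], [−nasal], [−strident], [−lateral], [+dorsal]. No other two segments in the inventory coincide on all 6 features. (They do differ in [sonorant], [labial], [round] and [back], which are not among the given features.)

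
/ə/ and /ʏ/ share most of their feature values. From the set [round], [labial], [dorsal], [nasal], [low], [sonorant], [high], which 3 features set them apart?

[labial], [round], [high]

/ə/ is the mid central vowel (schwa) and /ʏ/ is the high front rounded lax vowel. Both are [+dorsal], [−nasal], [−low], [+sonorant]. /ə/ is [−labial] while /ʏ/ is [+labial]; /ə/ is [−round] while /ʏ/ is [+round]; /ə/ is [−high] while /ʏ/ is [+high], so the distinguishing features are [labial], [round], [high].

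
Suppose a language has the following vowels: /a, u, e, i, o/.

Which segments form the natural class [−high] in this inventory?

a, e, o

The feature [high] marks segments produced with the tongue body raised. In this inventory /a, e, o/ lack that property, so they are [−high]; /u, i/ are [+high].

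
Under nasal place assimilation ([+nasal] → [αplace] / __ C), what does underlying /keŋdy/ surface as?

In /keŋdy/, the nasal /ŋ/ precedes /d/, which is [+coronal]. The nasal assimilates in place, becoming the [+coronal] nasal /n/. The surface form is [kendy].

[kendy]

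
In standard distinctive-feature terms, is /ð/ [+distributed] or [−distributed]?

/ð/ is the voiced dental fricative, hence [+distributed].

[+distributed]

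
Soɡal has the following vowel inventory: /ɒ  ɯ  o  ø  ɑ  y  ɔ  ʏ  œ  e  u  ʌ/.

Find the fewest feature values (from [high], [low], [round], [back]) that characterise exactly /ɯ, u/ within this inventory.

/ɯ, u/ are all [+high], [+back], and no other segment in the inventory matches both values. Dropping any one of them over-generates: [+back] alone would also admit /ɒ, o, ɑ, ɔ, …/; [+high] alone would also admit /y, ʏ/. No other single listed feature picks out exactly this set either, so fewer than two features will not do.

[+high, +back]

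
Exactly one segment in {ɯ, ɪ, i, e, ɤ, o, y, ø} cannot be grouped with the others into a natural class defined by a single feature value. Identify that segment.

ɪ

[tense] groups all but one: /i, y, ø, e, o, ɯ, ɤ/ share [+tense] while /ɪ/ (high front unrounded lax vowel) alone is [−tense]. Removing any other segment would not leave a single-feature class that excludes it.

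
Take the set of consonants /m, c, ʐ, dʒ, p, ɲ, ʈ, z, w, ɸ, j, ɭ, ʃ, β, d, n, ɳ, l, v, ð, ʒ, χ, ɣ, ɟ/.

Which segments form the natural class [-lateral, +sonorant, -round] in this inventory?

m, ɲ, j, n, ɳ

Eliminate segments failing any feature: /c, ʐ, dʒ, p, ʈ, z, ɸ, ʃ, β, d, v, ð, ʒ, χ, ɣ, ɟ/ are [-sonorant]; /w/ is [+round]; /ɭ, l/ are [+lateral]. The remaining /m, ɲ, j, n, ɳ/ satisfy [-lateral], [+sonorant], [-round].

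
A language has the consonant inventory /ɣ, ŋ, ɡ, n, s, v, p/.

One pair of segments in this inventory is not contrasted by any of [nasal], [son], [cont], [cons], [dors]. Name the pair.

s, v

On the given features, /s/ and /v/ have an identical profile: [-nasal], [-sonorant], [+continuant], [+consonantal], [-dorsal]. No other two segments in the inventory coincide on all 5 features. (They do differ in [voice], [labial] and [coronal], which are not among the given features.)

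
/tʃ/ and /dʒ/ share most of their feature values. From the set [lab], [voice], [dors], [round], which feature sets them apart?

[voice]

/tʃ/ is the voiceless postalveolar affricate and /dʒ/ is the voiced postalveolar affricate. Both are [−labial], [−dorsal], [−round]. /tʃ/ is [−voice] while /dʒ/ is [+voice], so the distinguishing feature is [voice].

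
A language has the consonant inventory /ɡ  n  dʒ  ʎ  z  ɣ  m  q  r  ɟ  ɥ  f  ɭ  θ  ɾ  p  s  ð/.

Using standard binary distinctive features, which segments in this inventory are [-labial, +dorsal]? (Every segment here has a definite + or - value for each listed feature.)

ɡ, ʎ, ɣ, q, ɟ

The [-labial] segments are /ɡ, n, dʒ, ʎ, z, ɣ, q, r, ɟ, ɭ, θ, ɾ, s, ð/.
Intersecting with [+dorsal] leaves /ɡ, ʎ, ɣ, q, ɟ/.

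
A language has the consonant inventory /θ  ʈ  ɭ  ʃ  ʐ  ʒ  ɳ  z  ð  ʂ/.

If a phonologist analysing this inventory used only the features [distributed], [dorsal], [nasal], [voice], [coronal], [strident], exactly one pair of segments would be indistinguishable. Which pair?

ʐ, z

On the given features, /ʐ/ and /z/ have an identical profile: [-distributed], [-dorsal], [-nasal], [+voice], [+coronal], [+strident]. No other two segments in the inventory coincide on all 6 features. (They do differ in [anterior], which is not among the given features.)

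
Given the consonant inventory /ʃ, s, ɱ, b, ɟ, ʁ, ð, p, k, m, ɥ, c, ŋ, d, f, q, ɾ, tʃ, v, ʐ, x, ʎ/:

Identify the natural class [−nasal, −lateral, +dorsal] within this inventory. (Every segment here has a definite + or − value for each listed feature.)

First, the [−nasal] segments are /ʃ, s, b, ɟ, ʁ, ð, p, k, ɥ, c, d, f, q, ɾ, tʃ, v, ʐ, x, ʎ/.
Intersecting with [−lateral] gives /ʃ, s, b, ɟ, ʁ, ð, p, k, ɥ, c, d, f, q, ɾ, tʃ, v, ʐ, x/.
Among these, [+dorsal] leaves /ɟ, ʁ, k, ɥ, c, q, x/.

ɟ, ʁ, k, ɥ, c, q, x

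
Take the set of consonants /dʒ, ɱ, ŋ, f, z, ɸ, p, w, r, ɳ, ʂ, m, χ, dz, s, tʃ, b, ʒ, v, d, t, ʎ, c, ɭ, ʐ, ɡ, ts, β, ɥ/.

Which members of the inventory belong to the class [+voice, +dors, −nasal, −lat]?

Checking each segment against [+voice], [+dorsal], [−nasal], [−lateral]: /w/ (labial-velar glide), /ɡ/ (voiced velar stop), /ɥ/ (labial-palatal glide) satisfy every feature; every other segment in the inventory fails at least one.

w, ɡ, ɥ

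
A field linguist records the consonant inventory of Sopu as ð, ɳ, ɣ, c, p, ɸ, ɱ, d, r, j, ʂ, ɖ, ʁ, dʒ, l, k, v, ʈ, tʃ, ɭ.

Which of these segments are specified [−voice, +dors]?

Eliminate segments failing any feature: /ð, ɳ, ɣ, ɱ, d, r, j, ɖ, ʁ, dʒ, l, v, ɭ/ are [+voice]; /p, ɸ, ʂ, ʈ, tʃ/ are [−dorsal]. The remaining /c, k/ satisfy [−voice], [+dorsal].

c, k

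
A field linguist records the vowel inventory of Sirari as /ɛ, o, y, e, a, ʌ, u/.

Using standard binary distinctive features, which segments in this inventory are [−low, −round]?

The [−low] segments are /ɛ, o, y, e, ʌ, u/.
Within that set, [−round] leaves /ɛ, e, ʌ/.

ɛ, e, ʌ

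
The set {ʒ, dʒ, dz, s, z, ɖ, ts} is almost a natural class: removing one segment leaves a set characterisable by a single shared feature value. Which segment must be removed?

/z, dz, s, ts, dʒ, ʒ/ are all [+strident], but /ɖ/ (voiced retroflex stop) is [-strident]. No other single segment can be removed to leave a set sharing one feature value that the removed segment lacks, so /ɖ/ is the odd one out.

ɖ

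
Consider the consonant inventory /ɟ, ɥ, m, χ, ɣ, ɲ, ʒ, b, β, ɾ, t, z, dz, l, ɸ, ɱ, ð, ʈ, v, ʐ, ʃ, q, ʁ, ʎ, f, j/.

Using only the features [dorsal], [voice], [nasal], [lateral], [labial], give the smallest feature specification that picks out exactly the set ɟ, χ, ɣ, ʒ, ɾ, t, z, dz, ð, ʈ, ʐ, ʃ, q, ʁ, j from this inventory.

The class [−nasal], [−lateral], [−labial] has exactly /ɟ, χ, ɣ, ʒ, ɾ, t, z, dz, ð, ʈ, ʐ, ʃ, q, ʁ, j/ as its extension in this inventory. No smaller conjunction from the listed features achieves this: [−lateral, −labial] alone would also admit /ɲ/; [−nasal, −labial] alone would also admit /l, ʎ/; [−nasal, −lateral] alone would also admit /ɥ, b, β, ɸ, …/; and checking the remaining two-feature bundles turns up none with this extension.

[−nasal, −lateral, −labial]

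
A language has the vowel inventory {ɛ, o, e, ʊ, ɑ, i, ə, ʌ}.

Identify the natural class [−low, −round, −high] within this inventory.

Eliminate segments failing any feature: /o, ʊ/ are [+round]; /ɑ/ is [+low]; /i/ is [+high]. The remaining /ɛ, e, ə, ʌ/ satisfy [−low], [−round], [−high].

ɛ, e, ə, ʌ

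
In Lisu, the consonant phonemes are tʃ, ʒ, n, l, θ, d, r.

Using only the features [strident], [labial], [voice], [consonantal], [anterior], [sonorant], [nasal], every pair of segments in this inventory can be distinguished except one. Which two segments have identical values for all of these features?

l, r

/l/ (alveolar lateral approximant) and /r/ (alveolar trill) are both [−strident], [−labial], [+voice], [+consonantal], [+anterior], [+sonorant], [−nasal], so none of the listed features separates them. (They do differ in [lateral], which is not among the given features.) Every other pair in the inventory differs on at least one listed feature.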